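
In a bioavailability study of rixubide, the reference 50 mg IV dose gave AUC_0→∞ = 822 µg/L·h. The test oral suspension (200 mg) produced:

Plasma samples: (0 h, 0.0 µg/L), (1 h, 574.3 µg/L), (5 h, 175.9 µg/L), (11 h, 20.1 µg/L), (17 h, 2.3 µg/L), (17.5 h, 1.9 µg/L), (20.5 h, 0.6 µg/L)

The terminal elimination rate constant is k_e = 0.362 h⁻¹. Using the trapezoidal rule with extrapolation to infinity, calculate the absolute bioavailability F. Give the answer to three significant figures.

Trapezoidal AUC_0→20.5 (oral suspension):
  [0→1]: (0.0+574.3)/2 × 1 = 287.15
  [1→5]: (574.3+175.9)/2 × 4 = 1500.4
  [5→11]: (175.9+20.1)/2 × 6 = 588.0
  [11→17]: (20.1+2.3)/2 × 6 = 67.2
  [17→17.5]: (2.3+1.9)/2 × 0.5 = 1.05
  [17.5→20.5]: (1.9+0.6)/2 × 3 = 3.75
  Sum = 2447.55 µg/L·h
Tail: C_last/k_e = 0.6/0.362 = 1.657
AUC_0→∞ (oral suspension) = 2447.55 + 1.657 = 2449.207 µg/L·h
F = (AUC_ev/D_ev)/(AUC_iv/D_iv) = (2449.207/200)/(822/50) = 12.246035/16.44 = 0.7449

F = 0.745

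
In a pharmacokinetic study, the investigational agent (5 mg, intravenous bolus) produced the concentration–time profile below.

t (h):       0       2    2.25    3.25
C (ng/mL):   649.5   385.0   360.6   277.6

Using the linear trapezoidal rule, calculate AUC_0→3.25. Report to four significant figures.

Trapezoidal AUC_0→3.25:
  [0→2]: (649.5+385.0)/2 × 2 = 1034.5
  [2→2.25]: (385.0+360.6)/2 × 0.25 = 93.2
  [2.25→3.25]: (360.6+277.6)/2 × 1 = 319.1
  Sum = 1446.8 ng/mL·h

AUC = 1447 ng/mL·h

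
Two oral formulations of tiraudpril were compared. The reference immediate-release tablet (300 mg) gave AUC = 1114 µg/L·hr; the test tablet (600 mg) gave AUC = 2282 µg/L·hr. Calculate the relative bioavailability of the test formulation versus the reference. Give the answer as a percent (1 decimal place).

F_rel = 102.4%

F_rel = (AUC_test/D_test) / (AUC_ref/D_ref)
      = (2282/600) / (1114/300)
      = 3.80333 / 3.71333 = 1.0242 = 102.42%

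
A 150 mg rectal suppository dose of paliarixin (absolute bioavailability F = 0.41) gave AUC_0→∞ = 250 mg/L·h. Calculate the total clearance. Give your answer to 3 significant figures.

CL = F × Dose / AUC_0→∞
   = 0.41 × 150 / 250 = 0.246 L/h

CL = 0.246 L/h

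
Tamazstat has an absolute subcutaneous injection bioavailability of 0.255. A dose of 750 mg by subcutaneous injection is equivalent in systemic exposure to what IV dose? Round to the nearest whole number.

Systemic exposure from an extravascular dose = F × D_ev, so the equivalent IV dose is F × D_ev.
D_iv = F × D_ev = 0.255 × 750 = 191.25 mg

D_iv = 191 mg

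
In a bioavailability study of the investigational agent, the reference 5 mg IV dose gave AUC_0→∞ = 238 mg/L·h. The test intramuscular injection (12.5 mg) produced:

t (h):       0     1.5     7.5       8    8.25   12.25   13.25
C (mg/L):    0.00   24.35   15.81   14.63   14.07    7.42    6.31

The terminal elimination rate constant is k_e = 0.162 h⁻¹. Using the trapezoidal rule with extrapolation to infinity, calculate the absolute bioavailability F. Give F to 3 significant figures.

F = 0.401

Trapezoidal AUC_0→13.25 (intramuscular injection):
  [0→1.5]: (0.00+24.35)/2 × 1.5 = 18.2625
  [1.5→7.5]: (24.35+15.81)/2 × 6 = 120.48
  [7.5→8]: (15.81+14.63)/2 × 0.5 = 7.61
  [8→8.25]: (14.63+14.07)/2 × 0.25 = 3.5875
  [8.25→12.25]: (14.07+7.42)/2 × 4 = 42.98
  [12.25→13.25]: (7.42+6.31)/2 × 1 = 6.865
  Sum = 199.785 mg/L·h
Tail: C_last/k_e = 6.31/0.162 = 38.951
AUC_0→∞ (intramuscular injection) = 199.785 + 38.951 = 238.736 mg/L·h
F = (AUC_ev/D_ev)/(AUC_iv/D_iv) = (238.736/12.5)/(238/5) = 19.09888/47.6 = 0.4012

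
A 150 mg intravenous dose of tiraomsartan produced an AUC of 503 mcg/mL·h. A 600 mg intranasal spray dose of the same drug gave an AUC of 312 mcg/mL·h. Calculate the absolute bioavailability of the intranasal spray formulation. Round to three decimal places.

F = 0.155

F = (AUC_ev / D_ev) / (AUC_iv / D_iv)
  = (312/600) / (503/150)
  = 0.52 / 3.35333 = 0.1551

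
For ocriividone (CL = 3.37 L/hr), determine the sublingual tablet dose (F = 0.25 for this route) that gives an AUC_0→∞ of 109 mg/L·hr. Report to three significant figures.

Dose = CL × AUC_0→∞ / F
     = 3.37 × 109 / 0.25 = 1469.32 mg

Dose = 1470 mg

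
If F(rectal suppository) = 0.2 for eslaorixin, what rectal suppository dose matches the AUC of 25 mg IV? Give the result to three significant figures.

For equal systemic exposure: F × D_ev = D_iv
D_ev = D_iv / F = 25 / 0.2 = 125 mg

D_rectal = 125 mg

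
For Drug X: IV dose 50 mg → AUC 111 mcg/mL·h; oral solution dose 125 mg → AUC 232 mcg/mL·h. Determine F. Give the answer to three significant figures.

F = 0.836

F = (AUC_ev / D_ev) / (AUC_iv / D_iv)
  = (232/125) / (111/50)
  = 1.856 / 2.22 = 0.8360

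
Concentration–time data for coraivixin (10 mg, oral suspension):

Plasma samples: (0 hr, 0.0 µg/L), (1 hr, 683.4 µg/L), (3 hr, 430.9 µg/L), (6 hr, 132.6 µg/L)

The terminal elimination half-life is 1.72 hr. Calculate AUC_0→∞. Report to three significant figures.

Trapezoidal AUC_0→6:
  [0→1]: (0.0+683.4)/2 × 1 = 341.7
  [1→3]: (683.4+430.9)/2 × 2 = 1114.3
  [3→6]: (430.9+132.6)/2 × 3 = 845.25
  Sum = 2301.25 µg/L·hr
k_e = ln2 / t½ = 0.693147 / 1.72 = 0.4030 hr^-1
Extrapolated tail: C_last / k_e = 132.6 / 0.403 = 329.032
AUC_0→∞ = 2301.25 + 329.032 = 2630.282 µg/L·hr

AUC = 2630 µg/L·hr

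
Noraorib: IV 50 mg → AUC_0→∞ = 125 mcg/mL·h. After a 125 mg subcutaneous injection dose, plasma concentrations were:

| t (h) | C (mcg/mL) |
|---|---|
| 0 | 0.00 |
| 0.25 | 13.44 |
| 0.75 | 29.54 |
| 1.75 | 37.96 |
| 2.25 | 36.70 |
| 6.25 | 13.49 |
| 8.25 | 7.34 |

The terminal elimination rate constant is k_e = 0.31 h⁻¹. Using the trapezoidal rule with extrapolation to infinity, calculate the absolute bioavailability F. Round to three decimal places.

F = 0.671

Trapezoidal AUC_0→8.25 (subcutaneous injection):
  [0→0.25]: (0.00+13.44)/2 × 0.25 = 1.68
  [0.25→0.75]: (13.44+29.54)/2 × 0.5 = 10.745
  [0.75→1.75]: (29.54+37.96)/2 × 1 = 33.75
  [1.75→2.25]: (37.96+36.70)/2 × 0.5 = 18.665
  [2.25→6.25]: (36.70+13.49)/2 × 4 = 100.38
  [6.25→8.25]: (13.49+7.34)/2 × 2 = 20.83
  Sum = 186.05 mcg/mL·h
Tail: C_last/k_e = 7.34/0.31 = 23.677
AUC_0→∞ (subcutaneous injection) = 186.05 + 23.677 = 209.727 mcg/mL·h
F = (AUC_ev/D_ev)/(AUC_iv/D_iv) = (209.727/125)/(125/50) = 1.677816/2.5 = 0.6711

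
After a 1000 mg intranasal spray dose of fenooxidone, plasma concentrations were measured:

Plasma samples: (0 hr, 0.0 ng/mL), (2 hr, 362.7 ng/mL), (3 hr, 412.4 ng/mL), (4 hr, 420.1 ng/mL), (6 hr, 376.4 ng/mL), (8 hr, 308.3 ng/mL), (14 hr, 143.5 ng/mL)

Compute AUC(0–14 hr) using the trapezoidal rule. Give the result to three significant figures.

AUC = 4000 ng/mL·hr

Trapezoidal AUC_0→14:
  [0→2]: (0.0+362.7)/2 × 2 = 362.7
  [2→3]: (362.7+412.4)/2 × 1 = 387.55
  [3→4]: (412.4+420.1)/2 × 1 = 416.25
  [4→6]: (420.1+376.4)/2 × 2 = 796.5
  [6→8]: (376.4+308.3)/2 × 2 = 684.7
  [8→14]: (308.3+143.5)/2 × 6 = 1355.4
  Sum = 4003.1 ng/mL·hr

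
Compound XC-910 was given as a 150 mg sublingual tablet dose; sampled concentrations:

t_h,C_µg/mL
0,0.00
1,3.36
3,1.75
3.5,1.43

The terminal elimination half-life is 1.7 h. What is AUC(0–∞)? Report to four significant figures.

Trapezoidal AUC_0→3.5:
  [0→1]: (0.00+3.36)/2 × 1 = 1.68
  [1→3]: (3.36+1.75)/2 × 2 = 5.11
  [3→3.5]: (1.75+1.43)/2 × 0.5 = 0.795
  Sum = 7.585 µg/mL·h
k_e = ln2 / t½ = 0.693147 / 1.7 = 0.4077 h^-1
Extrapolated tail: C_last / k_e = 1.43 / 0.4077 = 3.507
AUC_0→∞ = 7.585 + 3.507 = 11.092 µg/mL·h

AUC = 11.09 µg/mL·h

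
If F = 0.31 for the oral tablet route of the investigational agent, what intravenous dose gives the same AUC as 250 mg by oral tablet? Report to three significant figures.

Systemic exposure from an extravascular dose = F × D_ev, so the equivalent IV dose is F × D_ev.
D_iv = F × D_ev = 0.31 × 250 = 77.5 mg

D_iv = 77.5 mg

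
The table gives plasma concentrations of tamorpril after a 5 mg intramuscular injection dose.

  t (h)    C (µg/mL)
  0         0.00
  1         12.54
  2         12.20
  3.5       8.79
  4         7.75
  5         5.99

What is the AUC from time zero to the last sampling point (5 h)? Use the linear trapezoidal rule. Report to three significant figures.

AUC = 45.4 µg/mL·h

Trapezoidal AUC_0→5:
  [0→1]: (0.00+12.54)/2 × 1 = 6.27
  [1→2]: (12.54+12.20)/2 × 1 = 12.37
  [2→3.5]: (12.20+8.79)/2 × 1.5 = 15.7425
  [3.5→4]: (8.79+7.75)/2 × 0.5 = 4.135
  [4→5]: (7.75+5.99)/2 × 1 = 6.87
  Sum = 45.3875 µg/mL·h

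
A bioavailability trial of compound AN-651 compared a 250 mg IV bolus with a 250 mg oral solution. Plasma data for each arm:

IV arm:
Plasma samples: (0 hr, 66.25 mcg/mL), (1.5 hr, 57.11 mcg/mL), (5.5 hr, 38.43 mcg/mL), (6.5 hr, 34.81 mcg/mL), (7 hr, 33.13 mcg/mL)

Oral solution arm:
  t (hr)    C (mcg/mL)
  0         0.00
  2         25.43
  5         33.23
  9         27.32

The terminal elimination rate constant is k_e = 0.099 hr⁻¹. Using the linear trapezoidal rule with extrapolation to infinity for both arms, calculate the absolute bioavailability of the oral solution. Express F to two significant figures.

Trapezoidal AUC_0→7 (IV):
  [0→1.5]: (66.25+57.11)/2 × 1.5 = 92.52
  [1.5→5.5]: (57.11+38.43)/2 × 4 = 191.08
  [5.5→6.5]: (38.43+34.81)/2 × 1 = 36.62
  [6.5→7]: (34.81+33.13)/2 × 0.5 = 16.985
  Sum = 337.205 mcg/mL·hr
IV tail: 33.13/0.099 = 334.646; AUC_iv,0→∞ = 337.205 + 334.646 = 671.851 mcg/mL·hr
Trapezoidal AUC_0→9 (oral solution):
  [0→2]: (0.00+25.43)/2 × 2 = 25.43
  [2→5]: (25.43+33.23)/2 × 3 = 87.99
  [5→9]: (33.23+27.32)/2 × 4 = 121.1
  Sum = 234.52 mcg/mL·hr
oral solution tail: 27.32/0.099 = 275.960; AUC_ev,0→∞ = 234.52 + 275.960 = 510.48 mcg/mL·hr
F = (AUC_ev/D_ev)/(AUC_iv/D_iv) = (510.48/250)/(671.851/250) = 2.04192/2.687404 = 0.7598

F = 0.76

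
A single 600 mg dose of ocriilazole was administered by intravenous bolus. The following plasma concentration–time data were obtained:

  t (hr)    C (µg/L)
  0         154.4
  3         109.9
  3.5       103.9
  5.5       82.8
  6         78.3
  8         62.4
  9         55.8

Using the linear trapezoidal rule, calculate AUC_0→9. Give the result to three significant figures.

Trapezoidal AUC_0→9:
  [0→3]: (154.4+109.9)/2 × 3 = 396.45
  [3→3.5]: (109.9+103.9)/2 × 0.5 = 53.45
  [3.5→5.5]: (103.9+82.8)/2 × 2 = 186.7
  [5.5→6]: (82.8+78.3)/2 × 0.5 = 40.275
  [6→8]: (78.3+62.4)/2 × 2 = 140.7
  [8→9]: (62.4+55.8)/2 × 1 = 59.1
  Sum = 876.675 µg/L·hr

AUC = 877 µg/L·hr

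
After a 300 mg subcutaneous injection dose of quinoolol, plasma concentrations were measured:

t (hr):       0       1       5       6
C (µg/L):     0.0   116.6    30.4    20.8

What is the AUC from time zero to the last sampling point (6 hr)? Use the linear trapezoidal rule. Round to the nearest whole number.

Trapezoidal AUC_0→6:
  [0→1]: (0.0+116.6)/2 × 1 = 58.3
  [1→5]: (116.6+30.4)/2 × 4 = 294.0
  [5→6]: (30.4+20.8)/2 × 1 = 25.6
  Sum = 377.9 µg/L·hr

AUC = 378 µg/L·hr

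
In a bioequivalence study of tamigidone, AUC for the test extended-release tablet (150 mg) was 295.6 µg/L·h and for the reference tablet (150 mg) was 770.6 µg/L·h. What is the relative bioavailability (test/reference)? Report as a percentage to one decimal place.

F_rel = 38.4%

F_rel = (AUC_test/D_test) / (AUC_ref/D_ref)
      = (295.6/150) / (770.6/150)
      = 1.97067 / 5.13733 = 0.3836 = 38.36%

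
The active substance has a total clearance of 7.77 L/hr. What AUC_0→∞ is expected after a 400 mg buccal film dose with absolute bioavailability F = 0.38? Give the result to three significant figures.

AUC_0→∞ = F × Dose / CL
        = 0.38 × 400 / 7.77 = 19.5624 mg/L·hr

AUC = 19.6 mg/L·hr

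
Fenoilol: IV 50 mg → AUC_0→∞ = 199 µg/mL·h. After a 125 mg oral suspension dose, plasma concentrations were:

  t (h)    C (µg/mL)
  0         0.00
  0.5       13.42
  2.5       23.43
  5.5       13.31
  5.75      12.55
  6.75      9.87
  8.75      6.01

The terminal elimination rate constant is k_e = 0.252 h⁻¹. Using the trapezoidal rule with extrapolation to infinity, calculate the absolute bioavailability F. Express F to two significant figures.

Trapezoidal AUC_0→8.75 (oral suspension):
  [0→0.5]: (0.00+13.42)/2 × 0.5 = 3.355
  [0.5→2.5]: (13.42+23.43)/2 × 2 = 36.85
  [2.5→5.5]: (23.43+13.31)/2 × 3 = 55.11
  [5.5→5.75]: (13.31+12.55)/2 × 0.25 = 3.2325
  [5.75→6.75]: (12.55+9.87)/2 × 1 = 11.21
  [6.75→8.75]: (9.87+6.01)/2 × 2 = 15.88
  Sum = 125.6375 µg/mL·h
Tail: C_last/k_e = 6.01/0.252 = 23.849
AUC_0→∞ (oral suspension) = 125.6375 + 23.849 = 149.4865 µg/mL·h
F = (AUC_ev/D_ev)/(AUC_iv/D_iv) = (149.4865/125)/(199/50) = 1.195892/3.98 = 0.3005

F = 0.30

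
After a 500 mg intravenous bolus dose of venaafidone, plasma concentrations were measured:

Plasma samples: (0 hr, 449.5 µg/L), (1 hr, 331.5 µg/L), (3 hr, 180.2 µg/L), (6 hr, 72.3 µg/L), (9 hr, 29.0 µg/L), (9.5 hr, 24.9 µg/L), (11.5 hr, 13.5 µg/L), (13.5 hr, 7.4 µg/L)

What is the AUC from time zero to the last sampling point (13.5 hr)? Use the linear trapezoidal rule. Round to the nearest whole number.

Trapezoidal AUC_0→13.5:
  [0→1]: (449.5+331.5)/2 × 1 = 390.5
  [1→3]: (331.5+180.2)/2 × 2 = 511.7
  [3→6]: (180.2+72.3)/2 × 3 = 378.75
  [6→9]: (72.3+29.0)/2 × 3 = 151.95
  [9→9.5]: (29.0+24.9)/2 × 0.5 = 13.475
  [9.5→11.5]: (24.9+13.5)/2 × 2 = 38.4
  [11.5→13.5]: (13.5+7.4)/2 × 2 = 20.9
  Sum = 1505.675 µg/L·hr

AUC = 1506 µg/L·hr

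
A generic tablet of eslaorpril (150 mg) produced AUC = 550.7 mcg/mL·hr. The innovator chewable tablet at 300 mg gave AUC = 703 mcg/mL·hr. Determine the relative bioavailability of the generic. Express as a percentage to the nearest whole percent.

F_rel = (AUC_test/D_test) / (AUC_ref/D_ref)
      = (550.7/150) / (703/300)
      = 3.67133 / 2.34333 = 1.5667 = 156.67%

F_rel = 157%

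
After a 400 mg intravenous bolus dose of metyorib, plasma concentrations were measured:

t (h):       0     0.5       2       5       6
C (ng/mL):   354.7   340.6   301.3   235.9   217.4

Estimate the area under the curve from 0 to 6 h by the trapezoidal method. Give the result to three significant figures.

AUC = 1690 ng/mL·h

Trapezoidal AUC_0→6:
  [0→0.5]: (354.7+340.6)/2 × 0.5 = 173.825
  [0.5→2]: (340.6+301.3)/2 × 1.5 = 481.425
  [2→5]: (301.3+235.9)/2 × 3 = 805.8
  [5→6]: (235.9+217.4)/2 × 1 = 226.65
  Sum = 1687.7 ng/mL·h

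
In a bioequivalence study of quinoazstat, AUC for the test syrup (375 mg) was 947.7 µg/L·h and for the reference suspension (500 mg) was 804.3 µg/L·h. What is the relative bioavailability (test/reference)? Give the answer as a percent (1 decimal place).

F_rel = (AUC_test/D_test) / (AUC_ref/D_ref)
      = (947.7/375) / (804.3/500)
      = 2.5272 / 1.6086 = 1.5711 = 157.11%

F_rel = 157.1%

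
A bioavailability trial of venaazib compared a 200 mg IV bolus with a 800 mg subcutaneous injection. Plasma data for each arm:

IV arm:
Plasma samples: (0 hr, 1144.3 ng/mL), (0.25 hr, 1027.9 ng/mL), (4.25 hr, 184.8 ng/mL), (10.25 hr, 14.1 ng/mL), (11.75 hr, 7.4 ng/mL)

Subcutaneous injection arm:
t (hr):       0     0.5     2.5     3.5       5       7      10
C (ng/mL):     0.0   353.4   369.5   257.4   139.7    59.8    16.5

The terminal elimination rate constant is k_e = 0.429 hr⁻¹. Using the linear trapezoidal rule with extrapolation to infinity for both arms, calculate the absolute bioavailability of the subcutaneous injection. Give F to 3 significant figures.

F = 0.133

Trapezoidal AUC_0→11.75 (IV):
  [0→0.25]: (1144.3+1027.9)/2 × 0.25 = 271.525
  [0.25→4.25]: (1027.9+184.8)/2 × 4 = 2425.4
  [4.25→10.25]: (184.8+14.1)/2 × 6 = 596.7
  [10.25→11.75]: (14.1+7.4)/2 × 1.5 = 16.125
  Sum = 3309.75 ng/mL·hr
IV tail: 7.4/0.429 = 17.249; AUC_iv,0→∞ = 3309.75 + 17.249 = 3326.999 ng/mL·hr
Trapezoidal AUC_0→10 (subcutaneous injection):
  [0→0.5]: (0.0+353.4)/2 × 0.5 = 88.35
  [0.5→2.5]: (353.4+369.5)/2 × 2 = 722.9
  [2.5→3.5]: (369.5+257.4)/2 × 1 = 313.45
  [3.5→5]: (257.4+139.7)/2 × 1.5 = 297.825
  [5→7]: (139.7+59.8)/2 × 2 = 199.5
  [7→10]: (59.8+16.5)/2 × 3 = 114.45
  Sum = 1736.475 ng/mL·hr
subcutaneous injection tail: 16.5/0.429 = 38.462; AUC_ev,0→∞ = 1736.475 + 38.462 = 1774.937 ng/mL·hr
F = (AUC_ev/D_ev)/(AUC_iv/D_iv) = (1774.937/800)/(3326.999/200) = 2.21867/16.634995 = 0.1334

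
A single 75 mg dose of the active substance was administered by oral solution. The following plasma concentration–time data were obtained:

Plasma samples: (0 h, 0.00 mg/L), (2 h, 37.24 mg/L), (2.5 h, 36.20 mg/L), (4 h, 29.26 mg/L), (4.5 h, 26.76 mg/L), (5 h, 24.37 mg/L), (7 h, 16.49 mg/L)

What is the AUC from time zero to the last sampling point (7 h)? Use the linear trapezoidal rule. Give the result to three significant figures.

Trapezoidal AUC_0→7:
  [0→2]: (0.00+37.24)/2 × 2 = 37.24
  [2→2.5]: (37.24+36.20)/2 × 0.5 = 18.36
  [2.5→4]: (36.20+29.26)/2 × 1.5 = 49.095
  [4→4.5]: (29.26+26.76)/2 × 0.5 = 14.005
  [4.5→5]: (26.76+24.37)/2 × 0.5 = 12.7825
  [5→7]: (24.37+16.49)/2 × 2 = 40.86
  Sum = 172.3425 mg/L·h

AUC = 172 mg/L·h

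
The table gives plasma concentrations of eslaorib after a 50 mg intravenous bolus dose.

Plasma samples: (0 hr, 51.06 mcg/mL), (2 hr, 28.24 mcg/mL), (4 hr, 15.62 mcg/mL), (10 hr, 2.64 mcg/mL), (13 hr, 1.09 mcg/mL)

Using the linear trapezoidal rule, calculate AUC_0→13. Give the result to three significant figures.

Trapezoidal AUC_0→13:
  [0→2]: (51.06+28.24)/2 × 2 = 79.3
  [2→4]: (28.24+15.62)/2 × 2 = 43.86
  [4→10]: (15.62+2.64)/2 × 6 = 54.78
  [10→13]: (2.64+1.09)/2 × 3 = 5.595
  Sum = 183.535 mcg/mL·hr

AUC = 184 mcg/mL·hr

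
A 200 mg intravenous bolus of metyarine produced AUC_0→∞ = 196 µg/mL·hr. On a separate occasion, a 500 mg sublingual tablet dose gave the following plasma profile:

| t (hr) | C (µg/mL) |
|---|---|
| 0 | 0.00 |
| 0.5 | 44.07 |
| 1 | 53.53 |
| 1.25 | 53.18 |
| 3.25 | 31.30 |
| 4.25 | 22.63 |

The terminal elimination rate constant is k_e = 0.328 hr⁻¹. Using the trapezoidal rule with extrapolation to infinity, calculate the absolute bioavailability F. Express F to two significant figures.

F = 0.47

Trapezoidal AUC_0→4.25 (sublingual tablet):
  [0→0.5]: (0.00+44.07)/2 × 0.5 = 11.0175
  [0.5→1]: (44.07+53.53)/2 × 0.5 = 24.4
  [1→1.25]: (53.53+53.18)/2 × 0.25 = 13.33875
  [1.25→3.25]: (53.18+31.30)/2 × 2 = 84.48
  [3.25→4.25]: (31.30+22.63)/2 × 1 = 26.965
  Sum = 160.20125 µg/mL·hr
Tail: C_last/k_e = 22.63/0.328 = 68.994
AUC_0→∞ (sublingual tablet) = 160.20125 + 68.994 = 229.19525 µg/mL·hr
F = (AUC_ev/D_ev)/(AUC_iv/D_iv) = (229.19525/500)/(196/200) = 0.4583905/0.98 = 0.4677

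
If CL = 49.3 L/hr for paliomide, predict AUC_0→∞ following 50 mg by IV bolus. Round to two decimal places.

AUC_0→∞ = Dose_iv / CL
        = 50 / 49.3 = 1.0142 mg/L·hr

AUC = 1.01 mg/L·hr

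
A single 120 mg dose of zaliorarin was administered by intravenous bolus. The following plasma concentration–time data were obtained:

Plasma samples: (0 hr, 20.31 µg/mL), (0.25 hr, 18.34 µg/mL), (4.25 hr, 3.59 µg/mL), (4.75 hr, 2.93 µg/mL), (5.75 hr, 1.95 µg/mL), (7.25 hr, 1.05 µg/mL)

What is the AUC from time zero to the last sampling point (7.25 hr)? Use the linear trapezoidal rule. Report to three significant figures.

Trapezoidal AUC_0→7.25:
  [0→0.25]: (20.31+18.34)/2 × 0.25 = 4.83125
  [0.25→4.25]: (18.34+3.59)/2 × 4 = 43.86
  [4.25→4.75]: (3.59+2.93)/2 × 0.5 = 1.63
  [4.75→5.75]: (2.93+1.95)/2 × 1 = 2.44
  [5.75→7.25]: (1.95+1.05)/2 × 1.5 = 2.25
  Sum = 55.01125 µg/mL·hr

AUC = 55.0 µg/mL·hr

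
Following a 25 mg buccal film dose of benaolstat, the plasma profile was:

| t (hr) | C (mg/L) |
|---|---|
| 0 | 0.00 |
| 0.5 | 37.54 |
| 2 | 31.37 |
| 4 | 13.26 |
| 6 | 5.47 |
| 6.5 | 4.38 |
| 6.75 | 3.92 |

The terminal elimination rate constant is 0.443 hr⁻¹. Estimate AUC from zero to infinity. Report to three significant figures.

Trapezoidal AUC_0→6.75:
  [0→0.5]: (0.00+37.54)/2 × 0.5 = 9.385
  [0.5→2]: (37.54+31.37)/2 × 1.5 = 51.6825
  [2→4]: (31.37+13.26)/2 × 2 = 44.63
  [4→6]: (13.26+5.47)/2 × 2 = 18.73
  [6→6.5]: (5.47+4.38)/2 × 0.5 = 2.4625
  [6.5→6.75]: (4.38+3.92)/2 × 0.25 = 1.0375
  Sum = 127.9275 mg/L·hr
Extrapolated tail: C_last / k_e = 3.92 / 0.443 = 8.849
AUC_0→∞ = 127.9275 + 8.849 = 136.7765 mg/L·hr

AUC = 137 mg/L·hr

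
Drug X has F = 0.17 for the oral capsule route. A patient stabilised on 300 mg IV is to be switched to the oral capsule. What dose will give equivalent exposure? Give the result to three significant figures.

For equal systemic exposure: F × D_ev = D_iv
D_ev = D_iv / F = 300 / 0.17 = 1764.71 mg

D_oral = 1760 mg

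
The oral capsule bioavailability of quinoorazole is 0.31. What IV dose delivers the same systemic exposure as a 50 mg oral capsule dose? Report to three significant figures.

Systemic exposure from an extravascular dose = F × D_ev, so the equivalent IV dose is F × D_ev.
D_iv = F × D_ev = 0.31 × 50 = 15.5 mg

D_iv = 15.5 mg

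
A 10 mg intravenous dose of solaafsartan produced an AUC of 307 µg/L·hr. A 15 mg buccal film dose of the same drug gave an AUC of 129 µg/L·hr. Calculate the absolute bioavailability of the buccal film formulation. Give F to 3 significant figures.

F = 0.280

F = (AUC_ev / D_ev) / (AUC_iv / D_iv)
  = (129/15) / (307/10)
  = 8.6 / 30.7 = 0.2801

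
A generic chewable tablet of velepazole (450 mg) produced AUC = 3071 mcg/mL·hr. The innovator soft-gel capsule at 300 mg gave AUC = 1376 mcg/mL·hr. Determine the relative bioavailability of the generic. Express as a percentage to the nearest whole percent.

F_rel = 149%

F_rel = (AUC_test/D_test) / (AUC_ref/D_ref)
      = (3071/450) / (1376/300)
      = 6.82444 / 4.58667 = 1.4879 = 148.79%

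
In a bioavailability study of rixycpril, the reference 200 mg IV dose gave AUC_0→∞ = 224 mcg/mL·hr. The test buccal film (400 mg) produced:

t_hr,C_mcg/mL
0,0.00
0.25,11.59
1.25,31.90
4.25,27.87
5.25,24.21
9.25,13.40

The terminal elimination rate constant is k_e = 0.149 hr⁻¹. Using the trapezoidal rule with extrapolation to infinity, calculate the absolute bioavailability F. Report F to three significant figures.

F = 0.679

Trapezoidal AUC_0→9.25 (buccal film):
  [0→0.25]: (0.00+11.59)/2 × 0.25 = 1.44875
  [0.25→1.25]: (11.59+31.90)/2 × 1 = 21.745
  [1.25→4.25]: (31.90+27.87)/2 × 3 = 89.655
  [4.25→5.25]: (27.87+24.21)/2 × 1 = 26.04
  [5.25→9.25]: (24.21+13.40)/2 × 4 = 75.22
  Sum = 214.10875 mcg/mL·hr
Tail: C_last/k_e = 13.40/0.149 = 89.933
AUC_0→∞ (buccal film) = 214.10875 + 89.933 = 304.04175 mcg/mL·hr
F = (AUC_ev/D_ev)/(AUC_iv/D_iv) = (304.04175/400)/(224/200) = 0.760104/1.12 = 0.6787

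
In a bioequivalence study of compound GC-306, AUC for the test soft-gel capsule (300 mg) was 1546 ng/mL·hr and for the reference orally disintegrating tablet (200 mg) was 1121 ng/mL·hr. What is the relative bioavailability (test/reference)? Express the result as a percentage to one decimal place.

F_rel = 91.9%

F_rel = (AUC_test/D_test) / (AUC_ref/D_ref)
      = (1546/300) / (1121/200)
      = 5.15333 / 5.605 = 0.9194 = 91.94%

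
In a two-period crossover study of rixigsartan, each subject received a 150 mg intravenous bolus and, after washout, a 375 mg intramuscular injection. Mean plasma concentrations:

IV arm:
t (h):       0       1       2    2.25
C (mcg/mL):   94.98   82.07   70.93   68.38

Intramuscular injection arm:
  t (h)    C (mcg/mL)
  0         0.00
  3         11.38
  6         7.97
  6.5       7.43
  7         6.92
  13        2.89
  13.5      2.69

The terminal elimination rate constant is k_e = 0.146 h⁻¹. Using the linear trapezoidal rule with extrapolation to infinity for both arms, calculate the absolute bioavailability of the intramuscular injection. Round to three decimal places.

F = 0.063

Trapezoidal AUC_0→2.25 (IV):
  [0→1]: (94.98+82.07)/2 × 1 = 88.525
  [1→2]: (82.07+70.93)/2 × 1 = 76.5
  [2→2.25]: (70.93+68.38)/2 × 0.25 = 17.41375
  Sum = 182.43875 mcg/mL·h
IV tail: 68.38/0.146 = 468.356; AUC_iv,0→∞ = 182.43875 + 468.356 = 650.79475 mcg/mL·h
Trapezoidal AUC_0→13.5 (intramuscular injection):
  [0→3]: (0.00+11.38)/2 × 3 = 17.07
  [3→6]: (11.38+7.97)/2 × 3 = 29.025
  [6→6.5]: (7.97+7.43)/2 × 0.5 = 3.85
  [6.5→7]: (7.43+6.92)/2 × 0.5 = 3.5875
  [7→13]: (6.92+2.89)/2 × 6 = 29.43
  [13→13.5]: (2.89+2.69)/2 × 0.5 = 1.395
  Sum = 84.3575 mcg/mL·h
intramuscular injection tail: 2.69/0.146 = 18.425; AUC_ev,0→∞ = 84.3575 + 18.425 = 102.7825 mcg/mL·h
F = (AUC_ev/D_ev)/(AUC_iv/D_iv) = (102.7825/375)/(650.79475/150) = 0.274087/4.33863 = 0.0632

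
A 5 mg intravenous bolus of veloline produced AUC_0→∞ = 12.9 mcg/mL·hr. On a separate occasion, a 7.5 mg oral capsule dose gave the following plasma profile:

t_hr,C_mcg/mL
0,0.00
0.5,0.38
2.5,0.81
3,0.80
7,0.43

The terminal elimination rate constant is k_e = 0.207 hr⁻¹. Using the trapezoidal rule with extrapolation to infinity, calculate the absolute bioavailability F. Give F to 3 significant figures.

F = 0.322

Trapezoidal AUC_0→7 (oral capsule):
  [0→0.5]: (0.00+0.38)/2 × 0.5 = 0.095
  [0.5→2.5]: (0.38+0.81)/2 × 2 = 1.19
  [2.5→3]: (0.81+0.80)/2 × 0.5 = 0.4025
  [3→7]: (0.80+0.43)/2 × 4 = 2.46
  Sum = 4.1475 mcg/mL·hr
Tail: C_last/k_e = 0.43/0.207 = 2.077
AUC_0→∞ (oral capsule) = 4.1475 + 2.077 = 6.2245 mcg/mL·hr
F = (AUC_ev/D_ev)/(AUC_iv/D_iv) = (6.2245/7.5)/(12.9/5) = 0.829933/2.58 = 0.3217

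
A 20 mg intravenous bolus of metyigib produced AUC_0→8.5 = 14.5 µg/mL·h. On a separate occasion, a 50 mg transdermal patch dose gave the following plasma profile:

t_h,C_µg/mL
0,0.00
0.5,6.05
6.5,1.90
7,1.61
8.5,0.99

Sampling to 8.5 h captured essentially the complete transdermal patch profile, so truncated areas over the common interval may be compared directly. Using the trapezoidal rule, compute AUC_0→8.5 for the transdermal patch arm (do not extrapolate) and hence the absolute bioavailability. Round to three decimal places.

Trapezoidal AUC_0→8.5 (transdermal patch):
  [0→0.5]: (0.00+6.05)/2 × 0.5 = 1.5125
  [0.5→6.5]: (6.05+1.90)/2 × 6 = 23.85
  [6.5→7]: (1.90+1.61)/2 × 0.5 = 0.8775
  [7→8.5]: (1.61+0.99)/2 × 1.5 = 1.95
  Sum = 28.19 µg/mL·h
F = (AUC_ev/D_ev)/(AUC_iv/D_iv) = (28.19/50)/(14.5/20) = 0.5638/0.725 = 0.7777

F = 0.778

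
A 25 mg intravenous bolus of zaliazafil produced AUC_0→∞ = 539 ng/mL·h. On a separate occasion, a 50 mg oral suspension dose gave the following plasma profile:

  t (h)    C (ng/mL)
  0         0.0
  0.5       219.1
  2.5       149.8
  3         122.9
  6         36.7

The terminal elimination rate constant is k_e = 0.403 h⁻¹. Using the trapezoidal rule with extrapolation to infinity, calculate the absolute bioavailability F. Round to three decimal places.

F = 0.763

Trapezoidal AUC_0→6 (oral suspension):
  [0→0.5]: (0.0+219.1)/2 × 0.5 = 54.775
  [0.5→2.5]: (219.1+149.8)/2 × 2 = 368.9
  [2.5→3]: (149.8+122.9)/2 × 0.5 = 68.175
  [3→6]: (122.9+36.7)/2 × 3 = 239.4
  Sum = 731.25 ng/mL·h
Tail: C_last/k_e = 36.7/0.403 = 91.067
AUC_0→∞ (oral suspension) = 731.25 + 91.067 = 822.317 ng/mL·h
F = (AUC_ev/D_ev)/(AUC_iv/D_iv) = (822.317/50)/(539/25) = 16.44634/21.56 = 0.7628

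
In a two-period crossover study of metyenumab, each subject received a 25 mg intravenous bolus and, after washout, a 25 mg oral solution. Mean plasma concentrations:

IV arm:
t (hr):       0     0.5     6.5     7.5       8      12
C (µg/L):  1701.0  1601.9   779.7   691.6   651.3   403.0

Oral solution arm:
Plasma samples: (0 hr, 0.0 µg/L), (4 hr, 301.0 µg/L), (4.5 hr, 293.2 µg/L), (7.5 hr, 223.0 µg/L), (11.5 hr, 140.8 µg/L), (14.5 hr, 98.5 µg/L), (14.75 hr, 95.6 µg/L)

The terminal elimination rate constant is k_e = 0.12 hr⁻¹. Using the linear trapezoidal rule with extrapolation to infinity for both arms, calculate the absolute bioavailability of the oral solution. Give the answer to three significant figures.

F = 0.237

Trapezoidal AUC_0→12 (IV):
  [0→0.5]: (1701.0+1601.9)/2 × 0.5 = 825.725
  [0.5→6.5]: (1601.9+779.7)/2 × 6 = 7144.8
  [6.5→7.5]: (779.7+691.6)/2 × 1 = 735.65
  [7.5→8]: (691.6+651.3)/2 × 0.5 = 335.725
  [8→12]: (651.3+403.0)/2 × 4 = 2108.6
  Sum = 11150.5 µg/L·hr
IV tail: 403.0/0.12 = 3358.333; AUC_iv,0→∞ = 11150.5 + 3358.333 = 14508.833 µg/L·hr
Trapezoidal AUC_0→14.75 (oral solution):
  [0→4]: (0.0+301.0)/2 × 4 = 602.0
  [4→4.5]: (301.0+293.2)/2 × 0.5 = 148.55
  [4.5→7.5]: (293.2+223.0)/2 × 3 = 774.3
  [7.5→11.5]: (223.0+140.8)/2 × 4 = 727.6
  [11.5→14.5]: (140.8+98.5)/2 × 3 = 358.95
  [14.5→14.75]: (98.5+95.6)/2 × 0.25 = 24.2625
  Sum = 2635.6625 µg/L·hr
oral solution tail: 95.6/0.12 = 796.667; AUC_ev,0→∞ = 2635.6625 + 796.667 = 3432.3295 µg/L·hr
F = (AUC_ev/D_ev)/(AUC_iv/D_iv) = (3432.3295/25)/(14508.833/25) = 137.29318/580.35332 = 0.2366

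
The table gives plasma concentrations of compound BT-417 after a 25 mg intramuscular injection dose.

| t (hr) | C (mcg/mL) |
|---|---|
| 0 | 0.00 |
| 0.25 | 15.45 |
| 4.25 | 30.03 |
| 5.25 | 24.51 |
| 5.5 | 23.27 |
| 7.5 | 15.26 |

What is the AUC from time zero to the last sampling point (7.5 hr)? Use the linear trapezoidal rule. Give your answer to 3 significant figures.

AUC = 165 mcg/mL·hr

Trapezoidal AUC_0→7.5:
  [0→0.25]: (0.00+15.45)/2 × 0.25 = 1.93125
  [0.25→4.25]: (15.45+30.03)/2 × 4 = 90.96
  [4.25→5.25]: (30.03+24.51)/2 × 1 = 27.27
  [5.25→5.5]: (24.51+23.27)/2 × 0.25 = 5.9725
  [5.5→7.5]: (23.27+15.26)/2 × 2 = 38.53
  Sum = 164.66375 mcg/mL·hr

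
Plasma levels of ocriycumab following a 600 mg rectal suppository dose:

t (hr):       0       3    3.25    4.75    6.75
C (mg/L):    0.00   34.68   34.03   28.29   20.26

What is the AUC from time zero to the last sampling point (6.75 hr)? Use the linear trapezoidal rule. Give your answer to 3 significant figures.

AUC = 156 mg/L·hr

Trapezoidal AUC_0→6.75:
  [0→3]: (0.00+34.68)/2 × 3 = 52.02
  [3→3.25]: (34.68+34.03)/2 × 0.25 = 8.58875
  [3.25→4.75]: (34.03+28.29)/2 × 1.5 = 46.74
  [4.75→6.75]: (28.29+20.26)/2 × 2 = 48.55
  Sum = 155.89875 mg/L·hr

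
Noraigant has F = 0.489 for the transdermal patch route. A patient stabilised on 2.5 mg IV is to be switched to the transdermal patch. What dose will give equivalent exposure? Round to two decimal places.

For equal systemic exposure: F × D_ev = D_iv
D_ev = D_iv / F = 2.5 / 0.489 = 5.11247 mg

D_transdermal = 5.11 mg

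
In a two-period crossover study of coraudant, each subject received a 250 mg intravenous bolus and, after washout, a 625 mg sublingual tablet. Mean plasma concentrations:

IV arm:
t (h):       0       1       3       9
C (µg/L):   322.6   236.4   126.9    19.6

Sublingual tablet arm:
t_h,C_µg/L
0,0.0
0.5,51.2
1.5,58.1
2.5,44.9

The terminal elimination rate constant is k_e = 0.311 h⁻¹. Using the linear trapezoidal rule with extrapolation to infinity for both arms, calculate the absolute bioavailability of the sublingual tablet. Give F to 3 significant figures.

F = 0.0920

Trapezoidal AUC_0→9 (IV):
  [0→1]: (322.6+236.4)/2 × 1 = 279.5
  [1→3]: (236.4+126.9)/2 × 2 = 363.3
  [3→9]: (126.9+19.6)/2 × 6 = 439.5
  Sum = 1082.3 µg/L·h
IV tail: 19.6/0.311 = 63.023; AUC_iv,0→∞ = 1082.3 + 63.023 = 1145.323 µg/L·h
Trapezoidal AUC_0→2.5 (sublingual tablet):
  [0→0.5]: (0.0+51.2)/2 × 0.5 = 12.8
  [0.5→1.5]: (51.2+58.1)/2 × 1 = 54.65
  [1.5→2.5]: (58.1+44.9)/2 × 1 = 51.5
  Sum = 118.95 µg/L·h
sublingual tablet tail: 44.9/0.311 = 144.373; AUC_ev,0→∞ = 118.95 + 144.373 = 263.323 µg/L·h
F = (AUC_ev/D_ev)/(AUC_iv/D_iv) = (263.323/625)/(1145.323/250) = 0.4213168/4.581292 = 0.0920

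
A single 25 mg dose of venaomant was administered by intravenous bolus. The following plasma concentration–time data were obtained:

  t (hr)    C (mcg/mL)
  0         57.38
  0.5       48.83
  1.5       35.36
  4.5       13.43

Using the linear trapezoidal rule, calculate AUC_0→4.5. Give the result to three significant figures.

Trapezoidal AUC_0→4.5:
  [0→0.5]: (57.38+48.83)/2 × 0.5 = 26.5525
  [0.5→1.5]: (48.83+35.36)/2 × 1 = 42.095
  [1.5→4.5]: (35.36+13.43)/2 × 3 = 73.185
  Sum = 141.8325 mcg/mL·hr

AUC = 142 mcg/mL·hr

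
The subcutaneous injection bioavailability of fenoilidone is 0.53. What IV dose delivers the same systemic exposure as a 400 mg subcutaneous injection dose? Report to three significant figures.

Systemic exposure from an extravascular dose = F × D_ev, so the equivalent IV dose is F × D_ev.
D_iv = F × D_ev = 0.53 × 400 = 212 mg

D_iv = 212 mg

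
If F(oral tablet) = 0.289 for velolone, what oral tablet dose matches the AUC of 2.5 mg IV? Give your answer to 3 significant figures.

D_oral = 8.65 mg

For equal systemic exposure: F × D_ev = D_iv
D_ev = D_iv / F = 2.5 / 0.289 = 8.65052 mg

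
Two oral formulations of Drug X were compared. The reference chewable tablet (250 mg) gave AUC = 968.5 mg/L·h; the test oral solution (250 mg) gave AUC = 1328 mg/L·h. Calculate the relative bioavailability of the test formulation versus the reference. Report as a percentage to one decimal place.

F_rel = (AUC_test/D_test) / (AUC_ref/D_ref)
      = (1328/250) / (968.5/250)
      = 5.312 / 3.874 = 1.3712 = 137.12%

F_rel = 137.1%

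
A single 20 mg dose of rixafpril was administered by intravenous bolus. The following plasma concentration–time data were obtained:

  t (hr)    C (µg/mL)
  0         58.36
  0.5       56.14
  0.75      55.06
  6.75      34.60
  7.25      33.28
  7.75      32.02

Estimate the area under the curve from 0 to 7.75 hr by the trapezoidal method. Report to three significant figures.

AUC = 345 µg/mL·hr

Trapezoidal AUC_0→7.75:
  [0→0.5]: (58.36+56.14)/2 × 0.5 = 28.625
  [0.5→0.75]: (56.14+55.06)/2 × 0.25 = 13.9
  [0.75→6.75]: (55.06+34.60)/2 × 6 = 268.98
  [6.75→7.25]: (34.60+33.28)/2 × 0.5 = 16.97
  [7.25→7.75]: (33.28+32.02)/2 × 0.5 = 16.325
  Sum = 344.8 µg/mL·hr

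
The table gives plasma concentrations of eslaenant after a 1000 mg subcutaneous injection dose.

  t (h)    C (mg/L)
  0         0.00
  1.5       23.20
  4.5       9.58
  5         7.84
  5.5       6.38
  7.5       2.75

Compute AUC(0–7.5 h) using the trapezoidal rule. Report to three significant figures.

AUC = 83.6 mg/L·h

Trapezoidal AUC_0→7.5:
  [0→1.5]: (0.00+23.20)/2 × 1.5 = 17.4
  [1.5→4.5]: (23.20+9.58)/2 × 3 = 49.17
  [4.5→5]: (9.58+7.84)/2 × 0.5 = 4.355
  [5→5.5]: (7.84+6.38)/2 × 0.5 = 3.555
  [5.5→7.5]: (6.38+2.75)/2 × 2 = 9.13
  Sum = 83.61 mg/L·h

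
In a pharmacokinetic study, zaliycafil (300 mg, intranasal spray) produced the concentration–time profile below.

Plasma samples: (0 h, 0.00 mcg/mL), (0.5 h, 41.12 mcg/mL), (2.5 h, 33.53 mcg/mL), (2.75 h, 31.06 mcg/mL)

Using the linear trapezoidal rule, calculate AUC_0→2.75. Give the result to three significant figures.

Trapezoidal AUC_0→2.75:
  [0→0.5]: (0.00+41.12)/2 × 0.5 = 10.28
  [0.5→2.5]: (41.12+33.53)/2 × 2 = 74.65
  [2.5→2.75]: (33.53+31.06)/2 × 0.25 = 8.07375
  Sum = 93.00375 mcg/mL·h

AUC = 93.0 mcg/mL·h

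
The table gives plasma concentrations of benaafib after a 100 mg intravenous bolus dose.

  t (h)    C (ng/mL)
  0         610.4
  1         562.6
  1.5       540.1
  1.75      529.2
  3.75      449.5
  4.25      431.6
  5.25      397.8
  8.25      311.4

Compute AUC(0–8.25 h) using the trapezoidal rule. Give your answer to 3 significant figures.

Trapezoidal AUC_0→8.25:
  [0→1]: (610.4+562.6)/2 × 1 = 586.5
  [1→1.5]: (562.6+540.1)/2 × 0.5 = 275.675
  [1.5→1.75]: (540.1+529.2)/2 × 0.25 = 133.6625
  [1.75→3.75]: (529.2+449.5)/2 × 2 = 978.7
  [3.75→4.25]: (449.5+431.6)/2 × 0.5 = 220.275
  [4.25→5.25]: (431.6+397.8)/2 × 1 = 414.7
  [5.25→8.25]: (397.8+311.4)/2 × 3 = 1063.8
  Sum = 3673.3125 ng/mL·h

AUC = 3670 ng/mL·h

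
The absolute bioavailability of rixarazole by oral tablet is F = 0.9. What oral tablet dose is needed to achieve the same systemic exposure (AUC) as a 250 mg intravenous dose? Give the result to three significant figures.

For equal systemic exposure: F × D_ev = D_iv
D_ev = D_iv / F = 250 / 0.9 = 277.778 mg

D_oral = 278 mg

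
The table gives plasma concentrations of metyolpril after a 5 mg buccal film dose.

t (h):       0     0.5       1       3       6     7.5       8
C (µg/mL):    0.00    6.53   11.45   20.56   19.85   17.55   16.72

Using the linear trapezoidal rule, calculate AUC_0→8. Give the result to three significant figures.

AUC = 135 µg/mL·h

Trapezoidal AUC_0→8:
  [0→0.5]: (0.00+6.53)/2 × 0.5 = 1.6325
  [0.5→1]: (6.53+11.45)/2 × 0.5 = 4.495
  [1→3]: (11.45+20.56)/2 × 2 = 32.01
  [3→6]: (20.56+19.85)/2 × 3 = 60.615
  [6→7.5]: (19.85+17.55)/2 × 1.5 = 28.05
  [7.5→8]: (17.55+16.72)/2 × 0.5 = 8.5675
  Sum = 135.37 µg/mL·h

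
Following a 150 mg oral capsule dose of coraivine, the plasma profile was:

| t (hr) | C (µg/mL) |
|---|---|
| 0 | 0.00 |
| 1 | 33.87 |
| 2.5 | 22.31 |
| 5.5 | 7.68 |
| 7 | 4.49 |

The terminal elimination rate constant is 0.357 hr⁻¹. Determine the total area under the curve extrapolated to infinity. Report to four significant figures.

Trapezoidal AUC_0→7:
  [0→1]: (0.00+33.87)/2 × 1 = 16.935
  [1→2.5]: (33.87+22.31)/2 × 1.5 = 42.135
  [2.5→5.5]: (22.31+7.68)/2 × 3 = 44.985
  [5.5→7]: (7.68+4.49)/2 × 1.5 = 9.1275
  Sum = 113.1825 µg/mL·hr
Extrapolated tail: C_last / k_e = 4.49 / 0.357 = 12.577
AUC_0→∞ = 113.1825 + 12.577 = 125.7595 µg/mL·hr

AUC = 125.8 µg/mL·hr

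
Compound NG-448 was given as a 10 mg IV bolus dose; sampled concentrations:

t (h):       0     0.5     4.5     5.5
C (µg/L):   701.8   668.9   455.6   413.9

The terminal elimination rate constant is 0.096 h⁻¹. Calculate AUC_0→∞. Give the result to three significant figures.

Trapezoidal AUC_0→5.5:
  [0→0.5]: (701.8+668.9)/2 × 0.5 = 342.675
  [0.5→4.5]: (668.9+455.6)/2 × 4 = 2249.0
  [4.5→5.5]: (455.6+413.9)/2 × 1 = 434.75
  Sum = 3026.425 µg/L·h
Extrapolated tail: C_last / k_e = 413.9 / 0.096 = 4311.458
AUC_0→∞ = 3026.425 + 4311.458 = 7337.883 µg/L·h

AUC = 7340 µg/L·h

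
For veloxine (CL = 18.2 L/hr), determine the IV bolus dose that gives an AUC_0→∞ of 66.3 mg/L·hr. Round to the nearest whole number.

Dose_iv = CL × AUC_0→∞
     = 18.2 × 66.3 = 1206.66 mg

Dose = 1207 mg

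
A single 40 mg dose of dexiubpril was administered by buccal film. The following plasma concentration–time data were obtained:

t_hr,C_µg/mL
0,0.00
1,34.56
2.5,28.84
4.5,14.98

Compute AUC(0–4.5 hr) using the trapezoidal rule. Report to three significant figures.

Trapezoidal AUC_0→4.5:
  [0→1]: (0.00+34.56)/2 × 1 = 17.28
  [1→2.5]: (34.56+28.84)/2 × 1.5 = 47.55
  [2.5→4.5]: (28.84+14.98)/2 × 2 = 43.82
  Sum = 108.65 µg/mL·hr

AUC = 109 µg/mL·hr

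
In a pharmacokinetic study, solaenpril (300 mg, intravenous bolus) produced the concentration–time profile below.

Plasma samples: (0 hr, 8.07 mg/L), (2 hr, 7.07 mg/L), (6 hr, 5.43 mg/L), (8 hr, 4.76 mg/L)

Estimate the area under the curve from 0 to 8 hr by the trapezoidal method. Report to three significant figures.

AUC = 50.3 mg/L·hr

Trapezoidal AUC_0→8:
  [0→2]: (8.07+7.07)/2 × 2 = 15.14
  [2→6]: (7.07+5.43)/2 × 4 = 25.0
  [6→8]: (5.43+4.76)/2 × 2 = 10.19
  Sum = 50.33 mg/L·hr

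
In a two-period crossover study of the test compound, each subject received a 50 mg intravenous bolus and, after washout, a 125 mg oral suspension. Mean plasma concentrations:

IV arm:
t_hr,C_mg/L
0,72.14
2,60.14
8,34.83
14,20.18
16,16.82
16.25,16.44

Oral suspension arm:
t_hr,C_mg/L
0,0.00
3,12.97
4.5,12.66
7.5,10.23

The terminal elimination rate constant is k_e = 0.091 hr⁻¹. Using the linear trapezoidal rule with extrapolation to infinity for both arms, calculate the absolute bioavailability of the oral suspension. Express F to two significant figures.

F = 0.092

Trapezoidal AUC_0→16.25 (IV):
  [0→2]: (72.14+60.14)/2 × 2 = 132.28
  [2→8]: (60.14+34.83)/2 × 6 = 284.91
  [8→14]: (34.83+20.18)/2 × 6 = 165.03
  [14→16]: (20.18+16.82)/2 × 2 = 37.0
  [16→16.25]: (16.82+16.44)/2 × 0.25 = 4.1575
  Sum = 623.3775 mg/L·hr
IV tail: 16.44/0.091 = 180.659; AUC_iv,0→∞ = 623.3775 + 180.659 = 804.0365 mg/L·hr
Trapezoidal AUC_0→7.5 (oral suspension):
  [0→3]: (0.00+12.97)/2 × 3 = 19.455
  [3→4.5]: (12.97+12.66)/2 × 1.5 = 19.2225
  [4.5→7.5]: (12.66+10.23)/2 × 3 = 34.335
  Sum = 73.0125 mg/L·hr
oral suspension tail: 10.23/0.091 = 112.418; AUC_ev,0→∞ = 73.0125 + 112.418 = 185.4305 mg/L·hr
F = (AUC_ev/D_ev)/(AUC_iv/D_iv) = (185.4305/125)/(804.0365/50) = 1.483444/16.08073 = 0.0922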